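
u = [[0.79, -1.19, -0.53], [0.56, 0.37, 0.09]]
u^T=[[0.79, 0.56], [-1.19, 0.37], [-0.53, 0.09]]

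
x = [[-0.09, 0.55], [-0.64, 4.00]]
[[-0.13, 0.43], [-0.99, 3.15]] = x@[[-0.46, 0.46], [-0.32, 0.86]]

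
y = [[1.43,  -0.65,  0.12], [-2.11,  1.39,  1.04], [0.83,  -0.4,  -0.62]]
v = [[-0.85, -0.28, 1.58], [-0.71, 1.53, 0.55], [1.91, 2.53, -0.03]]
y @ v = [[-0.52,-1.09,1.90], [2.79,5.35,-2.60], [-1.61,-2.41,1.11]]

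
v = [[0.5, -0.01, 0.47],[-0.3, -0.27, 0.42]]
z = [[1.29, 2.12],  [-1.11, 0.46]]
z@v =[[0.01, -0.59, 1.5], [-0.69, -0.11, -0.33]]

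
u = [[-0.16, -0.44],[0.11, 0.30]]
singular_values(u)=[0.57, 0.0]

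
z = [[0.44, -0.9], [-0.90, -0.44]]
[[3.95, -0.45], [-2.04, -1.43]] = z @ [[3.56, 1.08], [-2.65, 1.03]]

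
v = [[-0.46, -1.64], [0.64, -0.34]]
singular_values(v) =[1.71, 0.7]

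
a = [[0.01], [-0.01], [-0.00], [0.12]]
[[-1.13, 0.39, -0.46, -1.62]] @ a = [[-0.21]]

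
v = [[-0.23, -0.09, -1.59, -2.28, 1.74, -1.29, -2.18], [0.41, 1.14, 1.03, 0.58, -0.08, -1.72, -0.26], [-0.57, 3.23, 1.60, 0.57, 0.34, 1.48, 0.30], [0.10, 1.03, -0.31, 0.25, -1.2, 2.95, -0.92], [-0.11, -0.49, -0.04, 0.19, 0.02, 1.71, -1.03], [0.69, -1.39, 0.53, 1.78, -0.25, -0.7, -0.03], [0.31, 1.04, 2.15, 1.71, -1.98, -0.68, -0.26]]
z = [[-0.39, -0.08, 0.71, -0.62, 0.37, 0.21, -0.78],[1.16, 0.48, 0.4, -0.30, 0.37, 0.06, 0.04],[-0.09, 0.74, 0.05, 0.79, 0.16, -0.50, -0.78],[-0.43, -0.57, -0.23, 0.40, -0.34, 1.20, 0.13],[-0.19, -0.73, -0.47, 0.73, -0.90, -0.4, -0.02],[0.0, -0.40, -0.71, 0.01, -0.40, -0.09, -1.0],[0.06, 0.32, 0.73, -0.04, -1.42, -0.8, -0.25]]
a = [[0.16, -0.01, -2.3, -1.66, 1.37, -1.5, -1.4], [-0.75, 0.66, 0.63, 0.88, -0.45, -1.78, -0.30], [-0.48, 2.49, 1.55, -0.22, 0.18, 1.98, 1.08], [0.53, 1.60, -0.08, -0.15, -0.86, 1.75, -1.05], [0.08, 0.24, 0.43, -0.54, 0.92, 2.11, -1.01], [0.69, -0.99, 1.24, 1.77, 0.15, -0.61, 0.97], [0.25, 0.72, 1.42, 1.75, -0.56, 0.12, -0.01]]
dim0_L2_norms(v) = [1.07, 4.01, 3.34, 3.47, 2.93, 4.4, 2.62]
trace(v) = 1.82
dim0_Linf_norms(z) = [1.16, 0.74, 0.73, 0.79, 1.42, 1.2, 1.0]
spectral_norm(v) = 5.74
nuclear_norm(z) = 9.57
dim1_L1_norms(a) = [8.4, 5.45, 7.98, 6.02, 5.33, 6.42, 4.83]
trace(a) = 2.52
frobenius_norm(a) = 7.87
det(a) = -17.62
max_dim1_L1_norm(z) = 3.62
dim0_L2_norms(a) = [1.28, 3.28, 3.44, 3.18, 2.01, 4.15, 2.51]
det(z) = -3.70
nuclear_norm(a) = 16.94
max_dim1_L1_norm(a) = 8.4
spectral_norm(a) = 5.26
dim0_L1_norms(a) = [2.94, 6.71, 7.65, 6.97, 4.49, 9.85, 5.82]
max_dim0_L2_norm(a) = 4.15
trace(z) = -0.70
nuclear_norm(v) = 18.53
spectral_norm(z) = 2.24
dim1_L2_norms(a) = [3.76, 2.37, 3.74, 2.79, 2.62, 2.73, 2.45]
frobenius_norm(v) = 8.67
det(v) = -25.92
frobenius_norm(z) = 3.96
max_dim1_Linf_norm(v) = 3.23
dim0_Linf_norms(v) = [0.69, 3.23, 2.15, 2.28, 1.98, 2.95, 2.18]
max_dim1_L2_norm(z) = 1.83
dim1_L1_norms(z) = [3.16, 2.81, 3.11, 3.3, 3.44, 2.61, 3.62]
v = a + z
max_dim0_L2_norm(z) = 1.84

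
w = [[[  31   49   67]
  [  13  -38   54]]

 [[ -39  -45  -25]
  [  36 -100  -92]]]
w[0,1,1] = -38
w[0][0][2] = 67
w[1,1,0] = 36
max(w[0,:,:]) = 67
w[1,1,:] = [36, -100, -92]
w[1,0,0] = -39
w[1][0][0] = -39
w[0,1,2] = 54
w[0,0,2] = 67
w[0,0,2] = 67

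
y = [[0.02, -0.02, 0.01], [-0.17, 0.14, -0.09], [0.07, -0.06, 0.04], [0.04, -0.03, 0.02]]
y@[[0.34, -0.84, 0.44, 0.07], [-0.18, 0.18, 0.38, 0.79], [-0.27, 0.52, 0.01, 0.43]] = [[0.01, -0.02, 0.00, -0.01], [-0.06, 0.12, -0.02, 0.06], [0.02, -0.05, 0.01, -0.03], [0.01, -0.03, 0.01, -0.01]]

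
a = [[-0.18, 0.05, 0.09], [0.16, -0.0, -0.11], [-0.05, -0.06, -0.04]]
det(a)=0.001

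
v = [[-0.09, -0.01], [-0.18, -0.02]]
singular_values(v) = [0.2, 0.0]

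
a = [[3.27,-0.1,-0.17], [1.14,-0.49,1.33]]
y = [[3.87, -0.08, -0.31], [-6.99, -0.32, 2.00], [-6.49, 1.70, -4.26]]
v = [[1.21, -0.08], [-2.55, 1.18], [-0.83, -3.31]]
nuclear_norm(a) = 4.86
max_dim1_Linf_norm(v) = 3.31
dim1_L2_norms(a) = [3.28, 1.82]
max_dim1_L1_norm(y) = 12.45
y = v @ a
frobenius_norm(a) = 3.75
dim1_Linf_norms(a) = [3.27, 1.33]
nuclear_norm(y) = 15.17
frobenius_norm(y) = 11.45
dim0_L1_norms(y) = [17.35, 2.1, 6.57]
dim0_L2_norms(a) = [3.46, 0.5, 1.34]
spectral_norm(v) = 3.52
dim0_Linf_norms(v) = [2.55, 3.31]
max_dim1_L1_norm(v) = 4.14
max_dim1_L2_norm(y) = 7.95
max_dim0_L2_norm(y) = 10.29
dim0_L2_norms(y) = [10.29, 1.73, 4.72]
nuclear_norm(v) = 6.46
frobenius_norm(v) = 4.58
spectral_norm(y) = 10.43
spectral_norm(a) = 3.49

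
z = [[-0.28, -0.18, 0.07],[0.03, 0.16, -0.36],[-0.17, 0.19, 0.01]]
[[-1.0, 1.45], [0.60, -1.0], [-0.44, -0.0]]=z@[[2.99,-3.06], [0.42,-2.82], [-1.22,1.28]]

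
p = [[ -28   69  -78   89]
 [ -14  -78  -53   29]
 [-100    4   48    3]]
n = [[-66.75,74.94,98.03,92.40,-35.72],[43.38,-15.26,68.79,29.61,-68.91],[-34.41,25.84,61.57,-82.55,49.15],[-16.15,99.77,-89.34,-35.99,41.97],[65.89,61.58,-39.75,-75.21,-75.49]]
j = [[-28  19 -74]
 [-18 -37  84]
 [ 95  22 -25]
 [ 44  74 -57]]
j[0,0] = -28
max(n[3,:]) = 99.77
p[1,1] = -78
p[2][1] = 4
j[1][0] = -18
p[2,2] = 48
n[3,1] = 99.77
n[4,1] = 61.58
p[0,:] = [-28, 69, -78, 89]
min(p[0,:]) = -78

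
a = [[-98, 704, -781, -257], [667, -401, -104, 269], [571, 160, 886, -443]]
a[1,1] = -401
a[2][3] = -443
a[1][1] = -401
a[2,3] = -443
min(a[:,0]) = -98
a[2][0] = 571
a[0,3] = -257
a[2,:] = [571, 160, 886, -443]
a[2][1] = 160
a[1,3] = 269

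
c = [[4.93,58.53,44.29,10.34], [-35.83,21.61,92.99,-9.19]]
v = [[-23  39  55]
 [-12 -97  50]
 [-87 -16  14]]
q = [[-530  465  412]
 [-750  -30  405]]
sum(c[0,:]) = 118.09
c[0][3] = 10.34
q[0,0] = -530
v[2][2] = 14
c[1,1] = 21.61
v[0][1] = 39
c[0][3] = 10.34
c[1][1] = 21.61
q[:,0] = [-530, -750]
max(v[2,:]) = 14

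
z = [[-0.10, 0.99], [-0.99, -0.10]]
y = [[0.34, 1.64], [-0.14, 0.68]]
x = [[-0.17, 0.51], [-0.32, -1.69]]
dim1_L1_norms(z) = [1.09, 1.09]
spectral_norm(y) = 1.79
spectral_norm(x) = 1.78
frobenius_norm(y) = 1.81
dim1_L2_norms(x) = [0.54, 1.72]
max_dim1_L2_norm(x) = 1.72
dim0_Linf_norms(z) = [0.99, 0.99]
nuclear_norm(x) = 2.04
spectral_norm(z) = 1.00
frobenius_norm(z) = 1.41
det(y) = 0.46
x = z @ y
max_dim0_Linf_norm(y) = 1.64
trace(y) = 1.02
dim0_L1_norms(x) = [0.49, 2.2]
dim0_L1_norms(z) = [1.09, 1.09]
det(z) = 0.99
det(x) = 0.45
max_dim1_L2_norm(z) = 1.0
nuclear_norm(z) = 1.99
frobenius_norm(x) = 1.80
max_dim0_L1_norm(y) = 2.32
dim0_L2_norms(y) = [0.37, 1.78]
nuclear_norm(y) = 2.05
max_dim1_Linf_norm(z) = 0.99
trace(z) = -0.20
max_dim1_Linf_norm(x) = 1.69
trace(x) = -1.86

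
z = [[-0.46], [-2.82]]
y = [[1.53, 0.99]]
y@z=[[-3.5]]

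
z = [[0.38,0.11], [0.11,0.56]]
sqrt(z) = [[0.61,0.08], [0.08,0.74]]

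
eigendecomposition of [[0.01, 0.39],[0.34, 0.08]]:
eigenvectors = [[-0.76,-0.7], [0.65,-0.72]]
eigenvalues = [-0.32, 0.41]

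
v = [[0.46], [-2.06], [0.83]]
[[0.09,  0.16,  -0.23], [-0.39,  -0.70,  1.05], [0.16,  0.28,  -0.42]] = v @ [[0.19, 0.34, -0.51]]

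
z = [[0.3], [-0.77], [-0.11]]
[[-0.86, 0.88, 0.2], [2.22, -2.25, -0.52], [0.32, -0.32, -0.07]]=z @ [[-2.88, 2.92, 0.68]]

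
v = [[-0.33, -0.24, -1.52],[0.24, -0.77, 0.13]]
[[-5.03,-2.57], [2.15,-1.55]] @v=[[1.04, 3.19, 7.31], [-1.08, 0.68, -3.47]]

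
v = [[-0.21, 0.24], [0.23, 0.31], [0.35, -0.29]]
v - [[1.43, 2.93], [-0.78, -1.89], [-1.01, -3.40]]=[[-1.64, -2.69],[1.01, 2.2],[1.36, 3.11]]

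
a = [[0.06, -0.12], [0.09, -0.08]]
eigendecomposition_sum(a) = [[0.03+0.04j, -0.06-0.01j], [0.04+0.01j, (-0.04+0.03j)]] + [[0.03-0.04j,(-0.06+0.01j)], [0.05-0.01j,-0.04-0.03j]]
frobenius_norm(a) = 0.18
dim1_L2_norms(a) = [0.13, 0.12]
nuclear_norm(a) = 0.21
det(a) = 0.01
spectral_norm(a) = 0.18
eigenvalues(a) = [(-0.01+0.08j), (-0.01-0.08j)]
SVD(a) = [[-0.75, -0.66], [-0.66, 0.75]] @ diag([0.17706422086502666, 0.03388601023226315]) @ [[-0.59, 0.81],[0.81, 0.59]]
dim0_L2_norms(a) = [0.11, 0.14]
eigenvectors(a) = [[(0.76+0j), (0.76-0j)], [(0.44-0.48j), 0.44+0.48j]]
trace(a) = -0.02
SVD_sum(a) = [[0.08, -0.11], [0.07, -0.09]] + [[-0.02,-0.01], [0.02,0.01]]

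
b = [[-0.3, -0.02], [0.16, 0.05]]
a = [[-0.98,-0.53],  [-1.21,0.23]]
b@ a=[[0.32, 0.15], [-0.22, -0.07]]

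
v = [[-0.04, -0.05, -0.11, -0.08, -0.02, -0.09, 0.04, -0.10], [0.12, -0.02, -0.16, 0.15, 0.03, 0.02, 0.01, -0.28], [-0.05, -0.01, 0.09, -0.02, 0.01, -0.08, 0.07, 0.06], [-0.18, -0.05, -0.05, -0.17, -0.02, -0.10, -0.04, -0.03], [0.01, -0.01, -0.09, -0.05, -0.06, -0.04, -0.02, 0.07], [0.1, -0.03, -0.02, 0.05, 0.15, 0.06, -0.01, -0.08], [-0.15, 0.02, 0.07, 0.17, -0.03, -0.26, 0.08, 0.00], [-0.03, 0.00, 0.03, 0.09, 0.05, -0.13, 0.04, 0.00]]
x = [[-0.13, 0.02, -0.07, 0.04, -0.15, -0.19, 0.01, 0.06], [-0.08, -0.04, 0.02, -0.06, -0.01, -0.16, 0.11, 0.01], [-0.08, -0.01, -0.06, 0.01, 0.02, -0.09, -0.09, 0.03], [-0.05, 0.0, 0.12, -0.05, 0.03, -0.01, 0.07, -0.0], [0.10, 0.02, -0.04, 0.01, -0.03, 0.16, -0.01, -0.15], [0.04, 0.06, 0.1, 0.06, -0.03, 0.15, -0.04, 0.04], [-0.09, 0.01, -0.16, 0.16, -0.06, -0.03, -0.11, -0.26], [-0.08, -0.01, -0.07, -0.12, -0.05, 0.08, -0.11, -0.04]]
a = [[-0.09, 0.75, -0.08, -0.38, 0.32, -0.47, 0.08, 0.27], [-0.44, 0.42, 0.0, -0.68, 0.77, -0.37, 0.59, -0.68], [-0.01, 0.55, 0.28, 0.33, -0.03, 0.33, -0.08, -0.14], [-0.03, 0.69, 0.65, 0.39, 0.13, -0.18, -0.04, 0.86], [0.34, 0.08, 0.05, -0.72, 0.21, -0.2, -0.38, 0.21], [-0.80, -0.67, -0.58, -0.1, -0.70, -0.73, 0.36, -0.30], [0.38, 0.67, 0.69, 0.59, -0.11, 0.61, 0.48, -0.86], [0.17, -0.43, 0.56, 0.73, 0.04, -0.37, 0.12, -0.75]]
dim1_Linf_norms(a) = [0.75, 0.77, 0.55, 0.86, 0.72, 0.8, 0.86, 0.75]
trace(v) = -0.06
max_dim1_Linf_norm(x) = 0.26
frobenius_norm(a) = 3.76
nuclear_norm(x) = 1.56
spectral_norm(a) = 2.20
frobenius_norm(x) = 0.70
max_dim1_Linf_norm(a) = 0.86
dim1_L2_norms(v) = [0.21, 0.38, 0.16, 0.28, 0.15, 0.22, 0.36, 0.18]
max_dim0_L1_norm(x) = 0.87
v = a @ x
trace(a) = 0.21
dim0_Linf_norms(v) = [0.18, 0.05, 0.16, 0.17, 0.15, 0.26, 0.08, 0.28]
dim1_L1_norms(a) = [2.44, 3.95, 1.75, 2.97, 2.19, 4.24, 4.39, 3.17]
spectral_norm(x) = 0.43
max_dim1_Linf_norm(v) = 0.28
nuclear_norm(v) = 1.55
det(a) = 0.31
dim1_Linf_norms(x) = [0.19, 0.16, 0.09, 0.12, 0.16, 0.15, 0.26, 0.12]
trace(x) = -0.31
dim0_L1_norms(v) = [0.68, 0.19, 0.62, 0.78, 0.37, 0.78, 0.31, 0.62]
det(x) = -0.00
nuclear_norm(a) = 9.00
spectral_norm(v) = 0.47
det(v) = -0.00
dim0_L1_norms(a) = [2.26, 4.26, 2.89, 3.92, 2.31, 3.26, 2.13, 4.07]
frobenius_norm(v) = 0.72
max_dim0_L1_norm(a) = 4.26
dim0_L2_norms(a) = [1.06, 1.61, 1.28, 1.51, 1.12, 1.26, 0.94, 1.65]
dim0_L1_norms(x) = [0.65, 0.17, 0.64, 0.51, 0.38, 0.87, 0.55, 0.59]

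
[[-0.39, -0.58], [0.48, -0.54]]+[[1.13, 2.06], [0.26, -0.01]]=[[0.74, 1.48], [0.74, -0.55]]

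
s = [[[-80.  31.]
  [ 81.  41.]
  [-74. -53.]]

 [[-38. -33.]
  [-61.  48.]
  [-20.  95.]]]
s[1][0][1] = -33.0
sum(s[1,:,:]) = -9.0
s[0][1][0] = 81.0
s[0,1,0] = 81.0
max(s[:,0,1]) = 31.0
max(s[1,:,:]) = 95.0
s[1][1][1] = 48.0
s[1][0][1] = -33.0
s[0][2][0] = -74.0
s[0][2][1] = -53.0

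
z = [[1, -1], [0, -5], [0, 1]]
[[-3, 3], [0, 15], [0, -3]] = z @ [[-3, 0], [0, -3]]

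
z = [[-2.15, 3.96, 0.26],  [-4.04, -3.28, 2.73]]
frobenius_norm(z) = 7.41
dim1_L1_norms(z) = [6.37, 10.05]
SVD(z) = [[-0.23, 0.97], [0.97, 0.23]] @ diag([5.94914779874084, 4.417266175898508]) @ [[-0.58, -0.69, 0.44], [-0.69, 0.7, 0.2]]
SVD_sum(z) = [[0.8, 0.96, -0.60], [-3.33, -4.00, 2.52]] + [[-2.95,3.00,0.86], [-0.71,0.72,0.21]]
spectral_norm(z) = 5.95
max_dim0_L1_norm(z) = 7.24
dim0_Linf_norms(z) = [4.04, 3.96, 2.73]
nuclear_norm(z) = 10.37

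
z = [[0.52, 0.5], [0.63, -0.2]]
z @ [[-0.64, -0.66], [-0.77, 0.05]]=[[-0.72, -0.32], [-0.25, -0.43]]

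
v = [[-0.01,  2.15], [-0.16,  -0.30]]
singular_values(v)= [2.17, 0.16]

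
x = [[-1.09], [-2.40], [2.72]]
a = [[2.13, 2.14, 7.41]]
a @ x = [[12.70]]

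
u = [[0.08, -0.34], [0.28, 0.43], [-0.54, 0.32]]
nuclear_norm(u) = 1.24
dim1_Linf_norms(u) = [0.34, 0.43, 0.54]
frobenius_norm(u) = 0.88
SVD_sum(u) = [[0.20, -0.24], [-0.10, 0.11], [-0.38, 0.45]] + [[-0.12, -0.1], [0.38, 0.32], [-0.16, -0.13]]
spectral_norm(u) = 0.69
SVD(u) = [[0.45, -0.29], [-0.21, 0.88], [-0.86, -0.37]] @ diag([0.685817209315624, 0.5558369863606863]) @ [[0.65, -0.76], [0.76, 0.65]]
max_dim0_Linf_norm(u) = 0.54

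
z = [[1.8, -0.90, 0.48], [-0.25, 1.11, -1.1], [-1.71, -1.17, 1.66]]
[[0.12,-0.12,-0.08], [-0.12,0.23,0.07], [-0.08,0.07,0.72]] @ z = [[0.38, -0.15, 0.06], [-0.39, 0.28, -0.19], [-1.39, -0.69, 1.08]]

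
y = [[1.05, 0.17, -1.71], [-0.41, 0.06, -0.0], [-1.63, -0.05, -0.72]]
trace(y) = 0.39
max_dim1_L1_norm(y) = 2.93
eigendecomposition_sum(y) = [[1.5, 0.15, -0.94],  [-0.31, -0.03, 0.2],  [-0.89, -0.09, 0.55]] + [[-0.45,  0.02,  -0.77],[-0.1,  0.0,  -0.18],[-0.74,  0.04,  -1.27]] + [[-0.00,-0.01,0.00],[0.01,0.09,-0.02],[0.0,0.01,-0.00]]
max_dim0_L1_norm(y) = 3.09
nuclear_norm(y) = 3.91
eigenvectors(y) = [[-0.85, 0.52, 0.06], [0.18, 0.12, -1.0], [0.5, 0.85, -0.06]]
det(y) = -0.30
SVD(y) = [[-0.88, -0.47, -0.08], [0.16, -0.14, -0.98], [0.45, -0.87, 0.19]] @ diag([2.0925686176736242, 1.7376557154155268, 0.08190967593178368]) @ [[-0.82,-0.08,0.57], [0.57,-0.03,0.82], [0.05,-1.00,-0.06]]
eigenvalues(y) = [2.02, -1.72, 0.09]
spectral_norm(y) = 2.09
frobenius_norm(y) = 2.72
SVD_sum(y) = [[1.51, 0.14, -1.04],[-0.27, -0.03, 0.19],[-0.77, -0.07, 0.53]] + [[-0.46, 0.02, -0.67], [-0.13, 0.01, -0.19], [-0.86, 0.04, -1.25]] + [[-0.00, 0.01, 0.0], [-0.00, 0.08, 0.01], [0.00, -0.02, -0.0]]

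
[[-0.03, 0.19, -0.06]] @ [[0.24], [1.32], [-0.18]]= [[0.25]]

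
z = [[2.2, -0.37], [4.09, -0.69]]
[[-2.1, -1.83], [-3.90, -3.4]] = z @ [[-0.86, -0.75], [0.55, 0.48]]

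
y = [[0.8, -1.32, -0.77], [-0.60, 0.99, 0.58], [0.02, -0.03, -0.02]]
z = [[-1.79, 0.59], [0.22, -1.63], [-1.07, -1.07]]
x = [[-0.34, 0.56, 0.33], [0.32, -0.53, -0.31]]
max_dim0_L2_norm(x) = 0.77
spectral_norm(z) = 2.14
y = z @ x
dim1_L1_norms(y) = [2.89, 2.17, 0.07]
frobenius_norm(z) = 2.92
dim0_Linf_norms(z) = [1.79, 1.63]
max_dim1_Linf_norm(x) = 0.56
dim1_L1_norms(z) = [2.38, 1.85, 2.14]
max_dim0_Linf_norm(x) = 0.56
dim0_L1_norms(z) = [3.08, 3.29]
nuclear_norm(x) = 1.01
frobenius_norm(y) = 2.16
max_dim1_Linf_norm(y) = 1.32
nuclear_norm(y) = 2.16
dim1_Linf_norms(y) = [1.32, 0.99, 0.03]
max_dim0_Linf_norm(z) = 1.79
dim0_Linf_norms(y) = [0.8, 1.32, 0.77]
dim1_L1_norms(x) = [1.23, 1.16]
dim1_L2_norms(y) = [1.72, 1.29, 0.04]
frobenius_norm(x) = 1.01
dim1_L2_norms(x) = [0.73, 0.69]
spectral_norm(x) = 1.01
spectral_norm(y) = 2.16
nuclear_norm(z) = 4.13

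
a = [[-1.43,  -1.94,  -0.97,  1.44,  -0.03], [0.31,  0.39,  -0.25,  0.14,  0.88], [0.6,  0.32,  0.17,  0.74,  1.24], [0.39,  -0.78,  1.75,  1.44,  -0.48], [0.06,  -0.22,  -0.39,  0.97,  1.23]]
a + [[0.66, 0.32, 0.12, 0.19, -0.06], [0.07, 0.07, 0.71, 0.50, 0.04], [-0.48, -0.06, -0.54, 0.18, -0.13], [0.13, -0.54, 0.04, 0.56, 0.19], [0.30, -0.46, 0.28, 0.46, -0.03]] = [[-0.77,-1.62,-0.85,1.63,-0.09], [0.38,0.46,0.46,0.64,0.92], [0.12,0.26,-0.37,0.92,1.11], [0.52,-1.32,1.79,2.0,-0.29], [0.36,-0.68,-0.11,1.43,1.2]]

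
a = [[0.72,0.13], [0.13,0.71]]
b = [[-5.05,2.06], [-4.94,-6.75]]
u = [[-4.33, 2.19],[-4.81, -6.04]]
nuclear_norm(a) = 1.43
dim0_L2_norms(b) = [7.06, 7.06]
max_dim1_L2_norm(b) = 8.36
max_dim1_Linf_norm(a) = 0.72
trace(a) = 1.43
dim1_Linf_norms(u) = [4.33, 6.04]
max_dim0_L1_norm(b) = 9.99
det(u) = 36.69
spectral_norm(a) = 0.85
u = a + b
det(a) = 0.49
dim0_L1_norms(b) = [9.99, 8.81]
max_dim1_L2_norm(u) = 7.72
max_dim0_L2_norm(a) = 0.73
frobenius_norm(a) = 1.03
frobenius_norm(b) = 9.99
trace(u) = -10.37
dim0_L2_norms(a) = [0.73, 0.72]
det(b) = 44.26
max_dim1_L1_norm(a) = 0.85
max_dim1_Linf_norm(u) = 6.04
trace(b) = -11.80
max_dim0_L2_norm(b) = 7.06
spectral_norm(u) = 7.82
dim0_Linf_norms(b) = [5.05, 6.75]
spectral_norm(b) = 8.53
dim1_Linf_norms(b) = [5.05, 6.75]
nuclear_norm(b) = 13.72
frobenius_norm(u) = 9.12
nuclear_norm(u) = 12.51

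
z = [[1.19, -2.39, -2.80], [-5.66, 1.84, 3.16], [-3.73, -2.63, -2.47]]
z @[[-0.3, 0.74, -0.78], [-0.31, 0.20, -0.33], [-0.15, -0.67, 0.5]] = [[0.8,  2.28,  -1.54], [0.65,  -5.94,  5.39], [2.3,  -1.63,  2.54]]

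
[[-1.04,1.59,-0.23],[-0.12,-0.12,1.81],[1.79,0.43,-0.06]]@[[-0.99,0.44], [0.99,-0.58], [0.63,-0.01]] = [[2.46, -1.38],[1.14, -0.0],[-1.38, 0.54]]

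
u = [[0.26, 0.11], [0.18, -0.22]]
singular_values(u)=[0.32, 0.24]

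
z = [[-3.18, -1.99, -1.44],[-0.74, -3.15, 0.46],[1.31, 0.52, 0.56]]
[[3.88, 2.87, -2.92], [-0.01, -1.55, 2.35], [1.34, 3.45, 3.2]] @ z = [[-18.29,-18.28,-5.9], [4.26,6.12,0.62], [-2.62,-11.87,1.45]]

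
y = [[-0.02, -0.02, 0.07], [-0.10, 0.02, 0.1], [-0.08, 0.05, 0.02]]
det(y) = -0.00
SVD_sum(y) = [[-0.04, 0.01, 0.04],[-0.1, 0.03, 0.09],[-0.06, 0.02, 0.05]] + [[0.02, -0.03, 0.03], [0.00, -0.01, 0.01], [-0.02, 0.03, -0.03]] + [[0.0, 0.0, 0.00], [-0.00, -0.00, -0.00], [0.00, 0.00, 0.0]]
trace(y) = 0.02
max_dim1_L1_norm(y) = 0.22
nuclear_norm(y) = 0.25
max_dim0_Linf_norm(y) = 0.1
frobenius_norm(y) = 0.19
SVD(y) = [[-0.33, 0.68, 0.66], [-0.82, 0.14, -0.55], [-0.47, -0.72, 0.51]] @ diag([0.1734356427937745, 0.07290987708084079, 0.0020561208055335295]) @ [[0.73, -0.19, -0.66],  [0.42, -0.64, 0.64],  [0.55, 0.74, 0.39]]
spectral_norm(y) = 0.17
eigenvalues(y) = [0.05, 0.01, -0.04]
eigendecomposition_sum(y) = [[-0.07,0.05,-0.00], [-0.17,0.12,-0.01], [-0.12,0.08,-0.0]] + [[0.04, -0.03, 0.02], [0.06, -0.04, 0.03], [0.03, -0.03, 0.02]] + [[0.01,  -0.04,  0.05], [0.02,  -0.06,  0.08], [0.00,  -0.00,  0.01]]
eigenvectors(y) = [[-0.32,-0.5,-0.57], [-0.79,-0.74,-0.82], [-0.53,-0.45,-0.07]]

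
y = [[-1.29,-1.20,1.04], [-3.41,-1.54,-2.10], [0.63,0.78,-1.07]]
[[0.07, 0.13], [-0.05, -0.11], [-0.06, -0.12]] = y@[[0.02,0.04], [-0.05,-0.1], [0.03,0.06]]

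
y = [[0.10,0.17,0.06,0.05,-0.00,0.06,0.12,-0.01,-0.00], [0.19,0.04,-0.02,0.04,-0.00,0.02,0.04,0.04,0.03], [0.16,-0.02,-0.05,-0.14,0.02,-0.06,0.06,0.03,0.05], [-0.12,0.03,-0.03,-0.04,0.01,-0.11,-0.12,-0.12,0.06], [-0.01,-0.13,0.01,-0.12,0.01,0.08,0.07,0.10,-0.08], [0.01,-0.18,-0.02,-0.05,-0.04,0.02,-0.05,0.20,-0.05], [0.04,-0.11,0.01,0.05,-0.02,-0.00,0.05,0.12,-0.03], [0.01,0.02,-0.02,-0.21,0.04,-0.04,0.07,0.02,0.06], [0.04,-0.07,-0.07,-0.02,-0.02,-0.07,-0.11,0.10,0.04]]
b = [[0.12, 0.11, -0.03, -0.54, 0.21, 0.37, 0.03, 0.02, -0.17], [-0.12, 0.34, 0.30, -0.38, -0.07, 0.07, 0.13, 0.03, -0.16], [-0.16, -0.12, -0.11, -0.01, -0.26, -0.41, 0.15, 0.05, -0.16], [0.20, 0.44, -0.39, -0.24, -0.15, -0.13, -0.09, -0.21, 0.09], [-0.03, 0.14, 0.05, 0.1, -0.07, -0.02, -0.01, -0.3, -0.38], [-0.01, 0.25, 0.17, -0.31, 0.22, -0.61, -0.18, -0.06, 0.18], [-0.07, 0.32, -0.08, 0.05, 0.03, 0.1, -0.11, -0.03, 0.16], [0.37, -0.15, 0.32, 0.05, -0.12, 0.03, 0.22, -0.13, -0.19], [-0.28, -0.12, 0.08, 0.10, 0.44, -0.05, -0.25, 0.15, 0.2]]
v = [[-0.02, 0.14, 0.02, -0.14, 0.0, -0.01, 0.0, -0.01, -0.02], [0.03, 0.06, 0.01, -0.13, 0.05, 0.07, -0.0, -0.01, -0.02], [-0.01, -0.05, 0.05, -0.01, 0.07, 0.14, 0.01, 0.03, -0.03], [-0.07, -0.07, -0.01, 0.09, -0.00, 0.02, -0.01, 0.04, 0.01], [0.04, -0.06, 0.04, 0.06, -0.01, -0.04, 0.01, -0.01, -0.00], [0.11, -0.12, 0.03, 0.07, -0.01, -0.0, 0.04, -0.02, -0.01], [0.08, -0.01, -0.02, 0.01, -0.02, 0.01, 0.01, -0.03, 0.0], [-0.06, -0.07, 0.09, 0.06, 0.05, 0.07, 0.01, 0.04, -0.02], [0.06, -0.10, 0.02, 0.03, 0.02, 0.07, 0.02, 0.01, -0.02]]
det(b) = -0.00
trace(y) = 0.19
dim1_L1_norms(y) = [0.57, 0.42, 0.59, 0.64, 0.61, 0.62, 0.43, 0.49, 0.54]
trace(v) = 0.20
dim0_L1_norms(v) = [0.48, 0.68, 0.29, 0.6, 0.23, 0.43, 0.11, 0.2, 0.13]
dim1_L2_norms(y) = [0.25, 0.21, 0.24, 0.25, 0.24, 0.29, 0.19, 0.24, 0.2]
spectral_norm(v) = 0.35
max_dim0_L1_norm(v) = 0.68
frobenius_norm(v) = 0.48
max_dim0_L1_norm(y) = 0.77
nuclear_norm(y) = 1.57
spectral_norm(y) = 0.44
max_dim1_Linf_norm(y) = 0.21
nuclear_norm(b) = 4.91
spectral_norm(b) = 1.00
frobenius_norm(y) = 0.71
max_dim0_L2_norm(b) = 0.84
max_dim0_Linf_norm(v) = 0.14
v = y @ b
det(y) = 0.00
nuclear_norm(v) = 0.94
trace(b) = -0.61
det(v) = 0.00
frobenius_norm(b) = 1.94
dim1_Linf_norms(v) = [0.14, 0.13, 0.14, 0.09, 0.06, 0.12, 0.08, 0.09, 0.1]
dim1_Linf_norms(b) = [0.54, 0.38, 0.41, 0.44, 0.38, 0.61, 0.32, 0.37, 0.44]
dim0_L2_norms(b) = [0.56, 0.75, 0.63, 0.78, 0.63, 0.84, 0.45, 0.43, 0.61]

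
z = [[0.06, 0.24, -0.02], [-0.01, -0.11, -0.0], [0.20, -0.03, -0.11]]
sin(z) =[[0.06,0.24,-0.02],[-0.01,-0.11,0.00],[0.20,-0.03,-0.11]]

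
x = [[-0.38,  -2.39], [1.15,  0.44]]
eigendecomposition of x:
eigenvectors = [[0.82+0.00j,0.82-0.00j], [(-0.14-0.55j),-0.14+0.55j]]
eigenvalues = [(0.03+1.61j), (0.03-1.61j)]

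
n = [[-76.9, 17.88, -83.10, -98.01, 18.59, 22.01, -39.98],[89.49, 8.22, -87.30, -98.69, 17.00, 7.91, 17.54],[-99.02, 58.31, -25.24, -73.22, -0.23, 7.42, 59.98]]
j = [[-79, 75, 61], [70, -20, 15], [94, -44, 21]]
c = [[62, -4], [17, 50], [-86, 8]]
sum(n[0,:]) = -239.51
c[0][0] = 62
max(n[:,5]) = 22.01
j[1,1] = -20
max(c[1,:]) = 50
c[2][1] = 8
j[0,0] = -79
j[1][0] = 70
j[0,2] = 61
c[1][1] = 50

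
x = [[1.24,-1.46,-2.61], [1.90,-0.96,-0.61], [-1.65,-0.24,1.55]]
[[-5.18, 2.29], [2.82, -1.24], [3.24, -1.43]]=x @ [[1.86,-0.82],  [-1.68,0.74],  [3.81,-1.68]]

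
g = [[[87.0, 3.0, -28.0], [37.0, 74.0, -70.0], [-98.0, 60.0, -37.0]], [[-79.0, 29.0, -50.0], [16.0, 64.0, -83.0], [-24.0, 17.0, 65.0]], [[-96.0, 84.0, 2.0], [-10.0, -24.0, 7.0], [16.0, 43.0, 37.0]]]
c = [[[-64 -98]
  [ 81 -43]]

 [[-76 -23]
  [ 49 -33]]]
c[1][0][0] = -76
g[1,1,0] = 16.0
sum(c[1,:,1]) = -56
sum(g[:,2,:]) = 79.0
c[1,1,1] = -33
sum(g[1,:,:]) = -45.0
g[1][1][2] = -83.0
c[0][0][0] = -64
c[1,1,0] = 49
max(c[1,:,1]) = -23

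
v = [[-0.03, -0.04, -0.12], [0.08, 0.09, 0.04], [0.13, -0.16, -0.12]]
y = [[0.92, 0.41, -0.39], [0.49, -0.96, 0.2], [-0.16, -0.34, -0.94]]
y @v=[[-0.05, 0.06, -0.05], [-0.07, -0.14, -0.12], [-0.14, 0.13, 0.12]]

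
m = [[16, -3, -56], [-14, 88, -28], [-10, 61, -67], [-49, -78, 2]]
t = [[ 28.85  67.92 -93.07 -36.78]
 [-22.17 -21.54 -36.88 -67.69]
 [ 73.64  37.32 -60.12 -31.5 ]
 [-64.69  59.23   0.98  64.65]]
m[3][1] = -78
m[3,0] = -49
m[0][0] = 16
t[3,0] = -64.69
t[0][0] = 28.85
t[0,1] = 67.92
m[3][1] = -78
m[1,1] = 88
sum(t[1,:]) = -148.28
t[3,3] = 64.65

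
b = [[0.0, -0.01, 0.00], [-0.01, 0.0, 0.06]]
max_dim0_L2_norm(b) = 0.06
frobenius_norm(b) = 0.06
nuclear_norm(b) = 0.07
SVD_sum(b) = [[0.00, 0.00, 0.0],[-0.01, 0.0, 0.06]] + [[0.00, -0.01, 0.00], [0.00, 0.0, 0.0]]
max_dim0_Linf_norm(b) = 0.06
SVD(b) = [[0.00, 1.0], [1.00, 0.0]] @ diag([0.060827625302982184, 0.01]) @ [[-0.16, 0.0, 0.99], [0.0, -1.0, 0.00]]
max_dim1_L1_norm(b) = 0.07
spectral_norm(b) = 0.06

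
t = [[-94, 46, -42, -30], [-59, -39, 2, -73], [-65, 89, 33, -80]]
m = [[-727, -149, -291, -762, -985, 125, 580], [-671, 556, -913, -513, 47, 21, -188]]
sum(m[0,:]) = -2209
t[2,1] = 89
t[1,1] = -39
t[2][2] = 33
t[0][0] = -94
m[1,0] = -671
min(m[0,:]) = -985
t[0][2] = -42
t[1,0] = -59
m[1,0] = -671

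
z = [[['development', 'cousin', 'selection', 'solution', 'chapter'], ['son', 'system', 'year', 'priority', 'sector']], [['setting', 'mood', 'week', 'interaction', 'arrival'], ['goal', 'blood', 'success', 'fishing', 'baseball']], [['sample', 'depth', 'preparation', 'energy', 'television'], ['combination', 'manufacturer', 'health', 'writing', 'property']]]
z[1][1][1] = 'blood'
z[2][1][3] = 'writing'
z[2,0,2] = 'preparation'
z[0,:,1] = ['cousin', 'system']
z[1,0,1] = 'mood'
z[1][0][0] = 'setting'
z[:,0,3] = ['solution', 'interaction', 'energy']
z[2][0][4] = 'television'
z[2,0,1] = 'depth'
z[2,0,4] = 'television'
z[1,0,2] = 'week'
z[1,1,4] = 'baseball'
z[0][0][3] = 'solution'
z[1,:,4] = ['arrival', 'baseball']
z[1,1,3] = 'fishing'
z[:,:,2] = [['selection', 'year'], ['week', 'success'], ['preparation', 'health']]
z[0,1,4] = 'sector'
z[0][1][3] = 'priority'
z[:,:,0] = [['development', 'son'], ['setting', 'goal'], ['sample', 'combination']]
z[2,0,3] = 'energy'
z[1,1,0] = 'goal'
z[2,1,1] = 'manufacturer'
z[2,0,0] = 'sample'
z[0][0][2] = 'selection'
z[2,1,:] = ['combination', 'manufacturer', 'health', 'writing', 'property']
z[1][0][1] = 'mood'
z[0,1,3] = 'priority'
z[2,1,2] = 'health'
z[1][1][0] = 'goal'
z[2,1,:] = ['combination', 'manufacturer', 'health', 'writing', 'property']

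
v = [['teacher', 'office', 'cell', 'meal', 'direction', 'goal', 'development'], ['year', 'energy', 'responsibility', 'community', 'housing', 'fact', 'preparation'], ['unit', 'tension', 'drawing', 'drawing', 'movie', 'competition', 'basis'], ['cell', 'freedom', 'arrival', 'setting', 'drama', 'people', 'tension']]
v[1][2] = 'responsibility'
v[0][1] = 'office'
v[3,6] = 'tension'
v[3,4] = 'drama'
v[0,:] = ['teacher', 'office', 'cell', 'meal', 'direction', 'goal', 'development']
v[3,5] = 'people'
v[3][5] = 'people'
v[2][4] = 'movie'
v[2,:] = ['unit', 'tension', 'drawing', 'drawing', 'movie', 'competition', 'basis']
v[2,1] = 'tension'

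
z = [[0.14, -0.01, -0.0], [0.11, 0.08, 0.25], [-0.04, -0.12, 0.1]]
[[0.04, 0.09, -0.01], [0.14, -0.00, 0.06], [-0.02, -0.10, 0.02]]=z @ [[0.32, 0.65, -0.04], [0.33, 0.26, 0.07], [0.33, -0.38, 0.25]]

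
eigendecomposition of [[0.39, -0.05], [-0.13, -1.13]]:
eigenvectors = [[1.0, 0.03], [-0.08, 1.0]]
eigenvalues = [0.39, -1.13]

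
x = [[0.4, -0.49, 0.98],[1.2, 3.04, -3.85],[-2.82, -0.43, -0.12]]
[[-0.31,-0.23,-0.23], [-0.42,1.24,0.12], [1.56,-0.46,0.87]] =x@ [[-0.52, 0.22, -0.32], [-0.16, -0.25, 0.09], [-0.18, -0.45, -0.06]]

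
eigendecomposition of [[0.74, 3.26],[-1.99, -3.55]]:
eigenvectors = [[(0.79+0j), (0.79-0j)], [(-0.52+0.33j), -0.52-0.33j]]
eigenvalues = [(-1.4+1.37j), (-1.4-1.37j)]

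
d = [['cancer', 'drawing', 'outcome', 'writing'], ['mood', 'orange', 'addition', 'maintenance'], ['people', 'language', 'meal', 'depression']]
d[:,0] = ['cancer', 'mood', 'people']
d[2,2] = 'meal'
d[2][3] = 'depression'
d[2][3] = 'depression'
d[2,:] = ['people', 'language', 'meal', 'depression']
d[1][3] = 'maintenance'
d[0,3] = 'writing'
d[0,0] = 'cancer'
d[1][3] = 'maintenance'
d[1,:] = ['mood', 'orange', 'addition', 'maintenance']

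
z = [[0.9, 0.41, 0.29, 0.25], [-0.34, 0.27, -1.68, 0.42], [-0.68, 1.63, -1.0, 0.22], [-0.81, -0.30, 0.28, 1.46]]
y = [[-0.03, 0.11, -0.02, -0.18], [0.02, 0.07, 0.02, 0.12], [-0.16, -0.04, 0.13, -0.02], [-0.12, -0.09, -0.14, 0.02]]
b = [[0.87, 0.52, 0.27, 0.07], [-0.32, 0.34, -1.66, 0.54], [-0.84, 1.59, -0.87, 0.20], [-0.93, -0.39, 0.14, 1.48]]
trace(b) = 1.82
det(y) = -0.00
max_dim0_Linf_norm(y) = 0.18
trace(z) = 1.63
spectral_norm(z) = 2.50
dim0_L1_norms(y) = [0.33, 0.31, 0.31, 0.34]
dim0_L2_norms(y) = [0.2, 0.16, 0.19, 0.22]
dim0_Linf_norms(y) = [0.16, 0.11, 0.14, 0.18]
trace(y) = 0.19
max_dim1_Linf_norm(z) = 1.68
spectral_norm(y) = 0.23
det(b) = 4.36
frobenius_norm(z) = 3.38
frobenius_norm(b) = 3.41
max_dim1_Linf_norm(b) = 1.66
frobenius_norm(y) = 0.39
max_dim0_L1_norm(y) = 0.34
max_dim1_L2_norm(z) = 2.04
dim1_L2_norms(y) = [0.21, 0.14, 0.21, 0.21]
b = z + y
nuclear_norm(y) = 0.75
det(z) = 4.50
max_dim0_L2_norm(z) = 2.0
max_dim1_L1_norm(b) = 3.5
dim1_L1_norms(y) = [0.34, 0.23, 0.35, 0.37]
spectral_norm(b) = 2.51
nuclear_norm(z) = 6.30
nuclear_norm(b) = 6.31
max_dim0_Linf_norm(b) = 1.66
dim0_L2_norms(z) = [1.43, 1.73, 2.0, 1.56]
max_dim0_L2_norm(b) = 1.9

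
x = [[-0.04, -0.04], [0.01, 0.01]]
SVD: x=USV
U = [[-0.97, 0.24], [0.24, 0.97]]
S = [0.06, 0.0]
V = [[0.71, 0.71], [0.71, -0.71]]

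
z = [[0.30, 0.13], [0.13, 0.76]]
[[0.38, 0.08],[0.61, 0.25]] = z @[[1.01,  0.15], [0.63,  0.3]]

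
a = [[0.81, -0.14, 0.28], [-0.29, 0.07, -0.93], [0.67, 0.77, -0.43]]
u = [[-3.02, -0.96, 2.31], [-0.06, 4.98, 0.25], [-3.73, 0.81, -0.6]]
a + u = [[-2.21, -1.1, 2.59],[-0.35, 5.05, -0.68],[-3.06, 1.58, -1.03]]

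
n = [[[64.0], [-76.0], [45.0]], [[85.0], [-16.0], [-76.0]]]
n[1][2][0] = -76.0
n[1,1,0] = -16.0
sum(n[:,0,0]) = 149.0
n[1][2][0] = -76.0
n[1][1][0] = -16.0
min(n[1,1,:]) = -16.0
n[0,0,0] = 64.0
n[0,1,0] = -76.0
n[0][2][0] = 45.0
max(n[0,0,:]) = 64.0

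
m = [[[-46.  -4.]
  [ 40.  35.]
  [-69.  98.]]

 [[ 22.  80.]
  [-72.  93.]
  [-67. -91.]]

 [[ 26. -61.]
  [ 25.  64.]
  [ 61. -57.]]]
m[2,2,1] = -57.0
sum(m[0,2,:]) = 29.0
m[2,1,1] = 64.0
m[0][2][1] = 98.0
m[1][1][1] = 93.0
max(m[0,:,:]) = 98.0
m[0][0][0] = -46.0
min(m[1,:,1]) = -91.0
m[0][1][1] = 35.0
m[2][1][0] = 25.0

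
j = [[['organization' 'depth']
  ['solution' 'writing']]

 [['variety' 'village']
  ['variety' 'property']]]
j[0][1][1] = 'writing'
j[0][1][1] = 'writing'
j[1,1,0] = 'variety'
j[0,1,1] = 'writing'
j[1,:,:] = [['variety', 'village'], ['variety', 'property']]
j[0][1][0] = 'solution'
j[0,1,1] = 'writing'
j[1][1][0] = 'variety'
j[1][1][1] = 'property'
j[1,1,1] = 'property'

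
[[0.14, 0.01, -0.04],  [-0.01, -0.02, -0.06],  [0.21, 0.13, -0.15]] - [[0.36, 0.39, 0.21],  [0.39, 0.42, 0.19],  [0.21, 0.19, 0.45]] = [[-0.22,-0.38,-0.25], [-0.40,-0.44,-0.25], [0.00,-0.06,-0.60]]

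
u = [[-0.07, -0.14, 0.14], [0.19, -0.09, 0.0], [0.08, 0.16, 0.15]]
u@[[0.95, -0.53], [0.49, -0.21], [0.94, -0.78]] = [[-0.0,  -0.04], [0.14,  -0.08], [0.30,  -0.19]]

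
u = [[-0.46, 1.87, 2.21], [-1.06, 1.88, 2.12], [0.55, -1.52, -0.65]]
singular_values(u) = [4.49, 0.71, 0.39]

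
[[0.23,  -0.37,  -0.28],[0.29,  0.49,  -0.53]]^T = [[0.23, 0.29], [-0.37, 0.49], [-0.28, -0.53]]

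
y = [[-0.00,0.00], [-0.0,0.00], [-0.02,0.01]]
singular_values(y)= [0.02, 0.0]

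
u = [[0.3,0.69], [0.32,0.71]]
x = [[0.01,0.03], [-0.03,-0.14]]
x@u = [[0.01, 0.03],[-0.05, -0.12]]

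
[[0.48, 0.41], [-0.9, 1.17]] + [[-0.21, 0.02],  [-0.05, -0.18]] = [[0.27, 0.43], [-0.95, 0.99]]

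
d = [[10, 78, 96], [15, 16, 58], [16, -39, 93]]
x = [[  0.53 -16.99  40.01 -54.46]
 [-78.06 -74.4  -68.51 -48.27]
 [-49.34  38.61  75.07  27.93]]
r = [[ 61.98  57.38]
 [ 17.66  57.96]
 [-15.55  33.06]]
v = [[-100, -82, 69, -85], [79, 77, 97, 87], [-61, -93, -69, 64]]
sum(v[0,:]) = -198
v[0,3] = -85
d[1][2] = 58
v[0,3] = -85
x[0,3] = -54.46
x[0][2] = 40.01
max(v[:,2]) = 97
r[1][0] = 17.66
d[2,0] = 16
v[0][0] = -100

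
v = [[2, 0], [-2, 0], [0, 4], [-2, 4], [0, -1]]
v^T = [[2, -2, 0, -2, 0], [0, 0, 4, 4, -1]]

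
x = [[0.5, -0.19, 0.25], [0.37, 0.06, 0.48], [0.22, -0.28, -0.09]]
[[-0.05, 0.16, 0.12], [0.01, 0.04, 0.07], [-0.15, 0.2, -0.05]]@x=[[0.06, -0.01, 0.05], [0.04, -0.02, 0.02], [-0.01, 0.05, 0.06]]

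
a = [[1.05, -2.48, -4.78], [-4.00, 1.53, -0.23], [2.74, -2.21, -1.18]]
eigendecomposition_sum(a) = [[0.60+1.03j, -0.55-0.87j, -1.46-0.63j], [(-1.91+1.29j), 1.61-1.19j, 1.02-2.92j], [(1.37-1.04j), -1.14+0.95j, (-0.64+2.21j)]] + [[(0.6-1.03j),(-0.55+0.87j),(-1.46+0.63j)], [(-1.91-1.29j),(1.61+1.19j),(1.02+2.92j)], [(1.37+1.04j),-1.14-0.95j,-0.64-2.21j]] + [[(-0.14-0j), (-1.37+0j), -1.86+0.00j], [-0.18-0.00j, -1.68+0.00j, -2.28+0.00j], [(0.01+0j), 0.08-0.00j, (0.1-0j)]]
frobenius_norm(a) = 7.89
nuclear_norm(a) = 11.26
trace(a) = 1.40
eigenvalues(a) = [(1.56+2.04j), (1.56-2.04j), (-1.72+0j)]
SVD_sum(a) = [[2.88,  -2.59,  -2.79], [-1.88,  1.69,  1.82], [2.14,  -1.92,  -2.07]] + [[-1.87, 0.02, -1.96], [-2.04, 0.02, -2.13], [0.73, -0.01, 0.77]] + [[0.04, 0.09, -0.04], [-0.09, -0.18, 0.08], [-0.13, -0.28, 0.12]]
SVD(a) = [[-0.71, -0.65, -0.26], [0.46, -0.71, 0.53], [-0.53, 0.26, 0.81]] @ diag([6.70754554329472, 4.137629389509484, 0.4099461180380884]) @ [[-0.60, 0.54, 0.58], [0.69, -0.01, 0.72], [-0.40, -0.84, 0.37]]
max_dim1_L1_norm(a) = 8.31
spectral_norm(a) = 6.71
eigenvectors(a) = [[(-0.03+0.38j), -0.03-0.38j, (0.63+0j)], [-0.74+0.00j, -0.74-0.00j, 0.77+0.00j], [(0.55-0.03j), 0.55+0.03j, -0.04+0.00j]]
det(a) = -11.38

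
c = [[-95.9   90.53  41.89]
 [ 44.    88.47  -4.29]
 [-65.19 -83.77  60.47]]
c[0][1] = 90.53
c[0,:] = [-95.9, 90.53, 41.89]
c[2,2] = 60.47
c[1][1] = 88.47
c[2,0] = -65.19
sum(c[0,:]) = 36.519999999999996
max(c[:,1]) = 90.53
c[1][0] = 44.0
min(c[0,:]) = -95.9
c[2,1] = -83.77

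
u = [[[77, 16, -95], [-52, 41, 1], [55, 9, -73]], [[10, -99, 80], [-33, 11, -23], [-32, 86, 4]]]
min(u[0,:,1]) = 9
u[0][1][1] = 41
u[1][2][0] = -32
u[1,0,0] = 10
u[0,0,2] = -95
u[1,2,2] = 4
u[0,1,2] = 1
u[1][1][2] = -23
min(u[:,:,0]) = -52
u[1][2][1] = 86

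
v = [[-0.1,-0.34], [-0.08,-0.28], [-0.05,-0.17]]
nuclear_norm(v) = 0.49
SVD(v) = [[-0.72, 0.53], [-0.59, -0.81], [-0.36, 0.26]] @ diag([0.4917282699167205, 0.0018189460434141728]) @ [[0.28, 0.96], [-0.96, 0.28]]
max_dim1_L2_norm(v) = 0.35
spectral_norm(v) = 0.49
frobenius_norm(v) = 0.49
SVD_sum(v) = [[-0.10, -0.34],[-0.08, -0.28],[-0.05, -0.17]] + [[-0.00,0.00], [0.0,-0.00], [-0.00,0.0]]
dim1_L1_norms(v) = [0.44, 0.36, 0.22]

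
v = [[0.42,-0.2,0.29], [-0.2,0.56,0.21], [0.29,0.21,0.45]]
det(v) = -0.002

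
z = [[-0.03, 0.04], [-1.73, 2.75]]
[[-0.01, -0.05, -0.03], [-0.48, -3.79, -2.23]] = z@[[-0.04, -0.32, -0.19], [-0.2, -1.58, -0.93]]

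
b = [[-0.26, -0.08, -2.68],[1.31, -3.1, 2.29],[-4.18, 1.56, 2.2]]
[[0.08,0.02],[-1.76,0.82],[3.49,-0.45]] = b @ [[-0.71, 0.01], [0.29, -0.26], [0.03, 0.00]]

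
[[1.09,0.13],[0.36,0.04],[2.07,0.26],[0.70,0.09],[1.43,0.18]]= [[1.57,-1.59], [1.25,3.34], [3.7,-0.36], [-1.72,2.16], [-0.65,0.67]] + [[-0.48, 1.72], [-0.89, -3.30], [-1.63, 0.62], [2.42, -2.07], [2.08, -0.49]]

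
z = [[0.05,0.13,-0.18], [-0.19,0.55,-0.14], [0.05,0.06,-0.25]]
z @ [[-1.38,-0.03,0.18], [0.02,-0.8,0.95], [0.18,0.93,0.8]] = [[-0.1, -0.27, -0.01], [0.25, -0.56, 0.38], [-0.11, -0.28, -0.13]]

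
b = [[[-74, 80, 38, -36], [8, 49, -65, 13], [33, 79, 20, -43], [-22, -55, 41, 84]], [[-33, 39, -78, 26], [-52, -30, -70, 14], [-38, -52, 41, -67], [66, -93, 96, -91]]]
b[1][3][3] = -91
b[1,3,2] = 96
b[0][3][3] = 84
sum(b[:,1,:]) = -133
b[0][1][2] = -65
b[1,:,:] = [[-33, 39, -78, 26], [-52, -30, -70, 14], [-38, -52, 41, -67], [66, -93, 96, -91]]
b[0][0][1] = 80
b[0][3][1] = -55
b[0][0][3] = -36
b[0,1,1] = 49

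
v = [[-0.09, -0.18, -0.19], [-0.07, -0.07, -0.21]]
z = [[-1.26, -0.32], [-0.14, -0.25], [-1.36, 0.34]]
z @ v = [[0.14, 0.25, 0.31], [0.03, 0.04, 0.08], [0.10, 0.22, 0.19]]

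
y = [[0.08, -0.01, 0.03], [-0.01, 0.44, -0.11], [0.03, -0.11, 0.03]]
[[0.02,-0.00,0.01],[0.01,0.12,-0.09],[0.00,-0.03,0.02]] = y @ [[0.26,0.01,-0.08], [0.01,0.26,-0.09], [-0.08,-0.09,0.47]]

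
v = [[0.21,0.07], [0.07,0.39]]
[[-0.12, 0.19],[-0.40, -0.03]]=v@[[-0.25,  0.97], [-0.97,  -0.25]]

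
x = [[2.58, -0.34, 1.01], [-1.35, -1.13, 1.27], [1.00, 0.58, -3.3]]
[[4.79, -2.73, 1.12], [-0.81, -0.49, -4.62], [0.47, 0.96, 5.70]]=x@[[1.65, -0.79, 1.08], [-1.06, 0.97, 1.53], [0.17, -0.36, -1.13]]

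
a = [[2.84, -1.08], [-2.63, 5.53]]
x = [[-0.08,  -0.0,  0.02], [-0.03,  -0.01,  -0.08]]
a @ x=[[-0.19, 0.01, 0.14], [0.04, -0.06, -0.50]]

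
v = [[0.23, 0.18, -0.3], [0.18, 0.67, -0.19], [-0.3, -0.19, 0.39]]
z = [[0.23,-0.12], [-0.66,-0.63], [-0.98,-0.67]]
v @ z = [[0.23,  0.06], [-0.21,  -0.32], [-0.33,  -0.11]]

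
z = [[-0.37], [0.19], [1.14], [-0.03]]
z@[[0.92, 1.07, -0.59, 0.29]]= [[-0.34, -0.40, 0.22, -0.11], [0.17, 0.20, -0.11, 0.06], [1.05, 1.22, -0.67, 0.33], [-0.03, -0.03, 0.02, -0.01]]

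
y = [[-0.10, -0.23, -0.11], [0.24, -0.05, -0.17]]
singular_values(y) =[0.3, 0.27]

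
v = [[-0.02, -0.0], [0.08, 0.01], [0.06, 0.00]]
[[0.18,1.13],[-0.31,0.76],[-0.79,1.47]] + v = [[0.16, 1.13],[-0.23, 0.77],[-0.73, 1.47]]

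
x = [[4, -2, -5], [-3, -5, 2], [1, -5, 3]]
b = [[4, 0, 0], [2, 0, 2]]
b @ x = [[16, -8, -20], [10, -14, -4]]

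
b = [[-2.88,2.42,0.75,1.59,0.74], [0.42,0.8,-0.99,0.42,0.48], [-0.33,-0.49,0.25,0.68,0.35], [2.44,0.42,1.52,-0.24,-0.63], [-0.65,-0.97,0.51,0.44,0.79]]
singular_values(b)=[4.58, 2.55, 1.87, 1.12, 0.31]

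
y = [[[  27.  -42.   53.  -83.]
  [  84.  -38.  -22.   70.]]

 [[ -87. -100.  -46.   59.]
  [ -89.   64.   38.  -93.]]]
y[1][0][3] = 59.0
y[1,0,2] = -46.0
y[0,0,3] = -83.0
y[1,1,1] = 64.0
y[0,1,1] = -38.0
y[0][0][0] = 27.0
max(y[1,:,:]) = 64.0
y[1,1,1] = 64.0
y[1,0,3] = 59.0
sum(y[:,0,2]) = 7.0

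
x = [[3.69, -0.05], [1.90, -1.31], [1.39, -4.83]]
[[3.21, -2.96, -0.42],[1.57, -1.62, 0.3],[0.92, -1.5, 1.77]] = x @[[0.87, -0.8, -0.12], [0.06, 0.08, -0.40]]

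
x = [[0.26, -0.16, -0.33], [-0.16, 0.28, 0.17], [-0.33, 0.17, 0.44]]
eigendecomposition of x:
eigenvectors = [[0.56, -0.81, -0.15],[-0.41, -0.12, -0.9],[-0.72, -0.57, 0.40]]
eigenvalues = [0.8, 0.01, 0.18]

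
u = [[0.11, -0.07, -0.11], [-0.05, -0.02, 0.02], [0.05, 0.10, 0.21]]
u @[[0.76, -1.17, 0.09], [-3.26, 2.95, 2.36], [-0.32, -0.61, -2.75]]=[[0.35, -0.27, 0.15], [0.02, -0.01, -0.11], [-0.36, 0.11, -0.34]]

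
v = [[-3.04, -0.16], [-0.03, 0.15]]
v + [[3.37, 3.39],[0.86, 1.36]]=[[0.33, 3.23], [0.83, 1.51]]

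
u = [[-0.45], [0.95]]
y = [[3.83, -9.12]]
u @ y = [[-1.72,  4.1], [3.64,  -8.66]]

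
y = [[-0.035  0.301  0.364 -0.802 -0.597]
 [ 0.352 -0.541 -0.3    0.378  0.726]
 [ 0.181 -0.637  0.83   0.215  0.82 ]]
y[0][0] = -0.035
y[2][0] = 0.181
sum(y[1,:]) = 0.615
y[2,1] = -0.637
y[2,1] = -0.637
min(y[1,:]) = -0.541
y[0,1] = 0.301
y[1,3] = 0.378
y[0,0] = -0.035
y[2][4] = 0.82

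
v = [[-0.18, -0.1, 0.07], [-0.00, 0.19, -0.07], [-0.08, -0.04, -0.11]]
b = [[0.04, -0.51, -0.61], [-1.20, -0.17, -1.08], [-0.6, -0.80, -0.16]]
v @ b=[[0.07, 0.05, 0.21],[-0.19, 0.02, -0.19],[0.11, 0.14, 0.11]]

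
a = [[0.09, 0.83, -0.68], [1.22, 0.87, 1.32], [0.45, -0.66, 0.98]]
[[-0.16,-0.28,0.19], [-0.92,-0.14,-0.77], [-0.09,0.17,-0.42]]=a@[[-0.2, -0.31, -0.21],[-0.38, -0.10, -0.04],[-0.26, 0.25, -0.36]]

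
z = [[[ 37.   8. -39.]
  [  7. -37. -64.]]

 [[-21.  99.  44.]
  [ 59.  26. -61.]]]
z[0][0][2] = -39.0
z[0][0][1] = 8.0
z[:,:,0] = [[37.0, 7.0], [-21.0, 59.0]]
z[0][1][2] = -64.0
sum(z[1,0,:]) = 122.0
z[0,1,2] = -64.0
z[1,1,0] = 59.0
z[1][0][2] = 44.0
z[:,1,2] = [-64.0, -61.0]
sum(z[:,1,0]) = 66.0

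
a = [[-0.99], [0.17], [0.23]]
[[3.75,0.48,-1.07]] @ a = [[-3.88]]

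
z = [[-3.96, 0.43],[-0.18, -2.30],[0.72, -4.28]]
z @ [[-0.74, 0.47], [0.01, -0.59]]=[[2.93, -2.11], [0.11, 1.27], [-0.58, 2.86]]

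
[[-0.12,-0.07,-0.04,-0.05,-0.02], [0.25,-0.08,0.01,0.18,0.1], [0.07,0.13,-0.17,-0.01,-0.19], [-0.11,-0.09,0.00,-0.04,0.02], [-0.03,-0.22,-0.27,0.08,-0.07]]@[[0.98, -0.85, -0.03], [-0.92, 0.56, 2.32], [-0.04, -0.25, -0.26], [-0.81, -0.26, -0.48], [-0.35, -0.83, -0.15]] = [[-0.00, 0.1, -0.12], [0.14, -0.39, -0.3], [0.03, 0.22, 0.38], [0.0, 0.04, -0.19], [0.14, 0.01, -0.47]]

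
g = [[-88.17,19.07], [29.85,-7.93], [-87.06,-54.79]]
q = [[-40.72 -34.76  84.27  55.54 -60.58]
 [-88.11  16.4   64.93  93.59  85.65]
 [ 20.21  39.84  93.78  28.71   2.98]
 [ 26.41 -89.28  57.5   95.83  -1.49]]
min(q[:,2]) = 57.5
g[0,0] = -88.17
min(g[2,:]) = -87.06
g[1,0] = 29.85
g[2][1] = -54.79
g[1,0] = 29.85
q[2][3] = 28.71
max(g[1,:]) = 29.85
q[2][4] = 2.98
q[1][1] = 16.4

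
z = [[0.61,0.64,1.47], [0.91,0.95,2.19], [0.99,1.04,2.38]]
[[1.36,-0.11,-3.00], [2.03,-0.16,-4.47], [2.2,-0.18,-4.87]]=z@[[-0.46,1.41,-0.86], [-1.11,-1.24,-1.39], [1.60,-0.12,-1.08]]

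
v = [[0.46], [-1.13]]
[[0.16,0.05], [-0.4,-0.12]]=v @ [[0.35,0.11]]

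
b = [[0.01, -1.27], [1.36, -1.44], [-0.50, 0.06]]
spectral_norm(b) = 2.25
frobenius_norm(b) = 2.41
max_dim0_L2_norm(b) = 1.92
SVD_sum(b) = [[0.59, -0.87], [1.10, -1.62], [-0.19, 0.27]] + [[-0.58, -0.40], [0.26, 0.18], [-0.31, -0.21]]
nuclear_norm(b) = 3.11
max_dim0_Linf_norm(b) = 1.44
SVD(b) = [[-0.47, 0.82], [-0.87, -0.37], [0.15, 0.44]] @ diag([2.2468222155399324, 0.8611561599130714]) @ [[-0.56, 0.83], [-0.83, -0.56]]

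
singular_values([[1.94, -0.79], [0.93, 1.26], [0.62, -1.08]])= [2.35, 1.7]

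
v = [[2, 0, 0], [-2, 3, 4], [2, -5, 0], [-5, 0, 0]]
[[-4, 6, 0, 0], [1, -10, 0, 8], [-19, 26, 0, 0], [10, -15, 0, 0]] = v @ [[-2, 3, 0, 0], [3, -4, 0, 0], [-3, 2, 0, 2]]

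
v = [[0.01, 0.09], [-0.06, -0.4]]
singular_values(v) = [0.41, 0.0]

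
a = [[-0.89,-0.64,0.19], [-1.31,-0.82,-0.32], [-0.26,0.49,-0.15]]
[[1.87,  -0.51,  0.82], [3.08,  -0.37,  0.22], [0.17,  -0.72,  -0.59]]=a @ [[-1.7, 1.18, -0.05], [-0.77, -1.10, -0.77], [-0.69, -0.87, 1.49]]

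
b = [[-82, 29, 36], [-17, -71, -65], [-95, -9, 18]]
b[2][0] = -95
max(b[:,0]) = -17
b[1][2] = -65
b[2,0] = -95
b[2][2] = 18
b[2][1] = -9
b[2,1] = -9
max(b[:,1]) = 29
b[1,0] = -17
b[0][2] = 36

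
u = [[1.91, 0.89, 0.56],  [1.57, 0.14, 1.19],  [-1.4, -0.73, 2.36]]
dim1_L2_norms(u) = [2.18, 1.97, 2.84]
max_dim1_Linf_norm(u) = 2.36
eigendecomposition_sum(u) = [[-0.10+0.00j, (0.12-0j), -0.03-0.00j], [0.26-0.00j, -0.31+0.00j, 0.08+0.00j], [(0.02-0j), -0.02+0.00j, 0.01+0.00j]] + [[1.01+0.26j, (0.38+0.15j), (0.3-0.81j)], [0.65+0.60j, (0.23+0.27j), 0.55-0.49j], [(-0.71+1.5j), -0.36+0.55j, (1.18+0.71j)]] + [[(1.01-0.26j), 0.38-0.15j, 0.30+0.81j], [0.65-0.60j, (0.23-0.27j), 0.55+0.49j], [(-0.71-1.5j), (-0.36-0.55j), (1.18-0.71j)]]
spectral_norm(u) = 3.07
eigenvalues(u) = [(-0.41+0j), (2.41+1.24j), (2.41-1.24j)]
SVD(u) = [[-0.59, -0.45, 0.67], [-0.33, -0.62, -0.71], [0.74, -0.64, 0.22]] @ diag([3.070375636934191, 2.674747441600346, 0.36799398333854094]) @ [[-0.87, -0.36, 0.33], [-0.35, -0.01, -0.94], [-0.34, 0.93, 0.12]]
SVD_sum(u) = [[1.57, 0.65, -0.59], [0.90, 0.37, -0.34], [-1.97, -0.82, 0.75]] + [[0.42, 0.01, 1.12], [0.58, 0.01, 1.56], [0.60, 0.01, 1.61]] + [[-0.08, 0.23, 0.03],[0.09, -0.24, -0.03],[-0.03, 0.07, 0.01]]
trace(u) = 4.41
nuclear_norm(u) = 6.11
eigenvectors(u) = [[0.37+0.00j, (0.09+0.47j), 0.09-0.47j], [-0.93+0.00j, -0.12+0.40j, (-0.12-0.4j)], [(-0.06+0j), (-0.77+0j), -0.77-0.00j]]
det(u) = -3.02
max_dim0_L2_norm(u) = 2.84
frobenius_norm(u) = 4.09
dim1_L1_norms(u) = [3.36, 2.9, 4.49]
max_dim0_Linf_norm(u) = 2.36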